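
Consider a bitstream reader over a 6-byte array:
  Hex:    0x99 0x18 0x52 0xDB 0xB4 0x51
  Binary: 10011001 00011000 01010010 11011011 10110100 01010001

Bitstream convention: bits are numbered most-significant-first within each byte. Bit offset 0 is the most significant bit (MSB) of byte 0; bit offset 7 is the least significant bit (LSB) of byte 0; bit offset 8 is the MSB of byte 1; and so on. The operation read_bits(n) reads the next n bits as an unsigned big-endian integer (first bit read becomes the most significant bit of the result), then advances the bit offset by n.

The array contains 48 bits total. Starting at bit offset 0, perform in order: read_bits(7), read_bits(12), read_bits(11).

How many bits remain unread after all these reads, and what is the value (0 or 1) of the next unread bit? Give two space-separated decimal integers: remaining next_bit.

Answer: 18 1

Derivation:
Read 1: bits[0:7] width=7 -> value=76 (bin 1001100); offset now 7 = byte 0 bit 7; 41 bits remain
Read 2: bits[7:19] width=12 -> value=2242 (bin 100011000010); offset now 19 = byte 2 bit 3; 29 bits remain
Read 3: bits[19:30] width=11 -> value=1206 (bin 10010110110); offset now 30 = byte 3 bit 6; 18 bits remain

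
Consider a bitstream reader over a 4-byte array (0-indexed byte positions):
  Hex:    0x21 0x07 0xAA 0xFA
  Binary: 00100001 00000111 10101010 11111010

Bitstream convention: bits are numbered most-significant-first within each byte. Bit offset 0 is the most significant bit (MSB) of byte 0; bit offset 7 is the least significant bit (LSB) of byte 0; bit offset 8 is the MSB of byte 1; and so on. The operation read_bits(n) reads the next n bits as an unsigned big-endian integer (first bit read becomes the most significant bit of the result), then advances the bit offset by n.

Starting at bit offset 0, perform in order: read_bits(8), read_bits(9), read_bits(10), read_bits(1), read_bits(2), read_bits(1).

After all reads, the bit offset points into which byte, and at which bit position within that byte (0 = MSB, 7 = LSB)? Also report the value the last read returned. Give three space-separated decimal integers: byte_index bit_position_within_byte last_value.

Answer: 3 7 1

Derivation:
Read 1: bits[0:8] width=8 -> value=33 (bin 00100001); offset now 8 = byte 1 bit 0; 24 bits remain
Read 2: bits[8:17] width=9 -> value=15 (bin 000001111); offset now 17 = byte 2 bit 1; 15 bits remain
Read 3: bits[17:27] width=10 -> value=343 (bin 0101010111); offset now 27 = byte 3 bit 3; 5 bits remain
Read 4: bits[27:28] width=1 -> value=1 (bin 1); offset now 28 = byte 3 bit 4; 4 bits remain
Read 5: bits[28:30] width=2 -> value=2 (bin 10); offset now 30 = byte 3 bit 6; 2 bits remain
Read 6: bits[30:31] width=1 -> value=1 (bin 1); offset now 31 = byte 3 bit 7; 1 bits remain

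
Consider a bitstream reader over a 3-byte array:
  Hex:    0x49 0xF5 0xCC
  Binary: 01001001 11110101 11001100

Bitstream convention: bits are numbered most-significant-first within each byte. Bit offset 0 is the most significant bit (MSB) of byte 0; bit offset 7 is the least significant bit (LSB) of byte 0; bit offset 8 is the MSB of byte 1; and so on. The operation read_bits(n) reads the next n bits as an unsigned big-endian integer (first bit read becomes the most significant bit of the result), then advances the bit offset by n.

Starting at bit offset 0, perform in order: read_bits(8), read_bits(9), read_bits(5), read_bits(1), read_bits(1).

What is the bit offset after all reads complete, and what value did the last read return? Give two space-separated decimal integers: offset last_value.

Read 1: bits[0:8] width=8 -> value=73 (bin 01001001); offset now 8 = byte 1 bit 0; 16 bits remain
Read 2: bits[8:17] width=9 -> value=491 (bin 111101011); offset now 17 = byte 2 bit 1; 7 bits remain
Read 3: bits[17:22] width=5 -> value=19 (bin 10011); offset now 22 = byte 2 bit 6; 2 bits remain
Read 4: bits[22:23] width=1 -> value=0 (bin 0); offset now 23 = byte 2 bit 7; 1 bits remain
Read 5: bits[23:24] width=1 -> value=0 (bin 0); offset now 24 = byte 3 bit 0; 0 bits remain

Answer: 24 0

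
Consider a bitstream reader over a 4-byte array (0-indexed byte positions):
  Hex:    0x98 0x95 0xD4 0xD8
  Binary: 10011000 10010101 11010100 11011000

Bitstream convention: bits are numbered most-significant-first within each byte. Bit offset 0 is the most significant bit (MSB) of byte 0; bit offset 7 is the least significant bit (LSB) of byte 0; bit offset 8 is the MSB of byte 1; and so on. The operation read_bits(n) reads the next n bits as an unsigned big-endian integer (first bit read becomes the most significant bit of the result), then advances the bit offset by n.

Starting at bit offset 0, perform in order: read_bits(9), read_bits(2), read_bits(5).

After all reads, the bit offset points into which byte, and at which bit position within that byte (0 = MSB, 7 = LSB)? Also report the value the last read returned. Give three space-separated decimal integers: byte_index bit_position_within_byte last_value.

Answer: 2 0 21

Derivation:
Read 1: bits[0:9] width=9 -> value=305 (bin 100110001); offset now 9 = byte 1 bit 1; 23 bits remain
Read 2: bits[9:11] width=2 -> value=0 (bin 00); offset now 11 = byte 1 bit 3; 21 bits remain
Read 3: bits[11:16] width=5 -> value=21 (bin 10101); offset now 16 = byte 2 bit 0; 16 bits remain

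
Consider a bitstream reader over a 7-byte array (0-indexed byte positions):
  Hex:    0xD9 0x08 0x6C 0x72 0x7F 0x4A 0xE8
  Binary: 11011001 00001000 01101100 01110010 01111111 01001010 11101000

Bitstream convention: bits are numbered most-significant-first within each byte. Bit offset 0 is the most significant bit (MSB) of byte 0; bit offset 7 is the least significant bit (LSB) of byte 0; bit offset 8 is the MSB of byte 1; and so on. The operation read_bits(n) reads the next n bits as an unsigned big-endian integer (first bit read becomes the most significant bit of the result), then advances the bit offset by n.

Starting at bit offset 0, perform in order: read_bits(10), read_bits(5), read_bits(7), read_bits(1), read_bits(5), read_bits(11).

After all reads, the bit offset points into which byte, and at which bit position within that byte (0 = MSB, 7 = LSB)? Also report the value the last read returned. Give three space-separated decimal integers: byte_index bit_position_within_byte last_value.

Read 1: bits[0:10] width=10 -> value=868 (bin 1101100100); offset now 10 = byte 1 bit 2; 46 bits remain
Read 2: bits[10:15] width=5 -> value=4 (bin 00100); offset now 15 = byte 1 bit 7; 41 bits remain
Read 3: bits[15:22] width=7 -> value=27 (bin 0011011); offset now 22 = byte 2 bit 6; 34 bits remain
Read 4: bits[22:23] width=1 -> value=0 (bin 0); offset now 23 = byte 2 bit 7; 33 bits remain
Read 5: bits[23:28] width=5 -> value=7 (bin 00111); offset now 28 = byte 3 bit 4; 28 bits remain
Read 6: bits[28:39] width=11 -> value=319 (bin 00100111111); offset now 39 = byte 4 bit 7; 17 bits remain

Answer: 4 7 319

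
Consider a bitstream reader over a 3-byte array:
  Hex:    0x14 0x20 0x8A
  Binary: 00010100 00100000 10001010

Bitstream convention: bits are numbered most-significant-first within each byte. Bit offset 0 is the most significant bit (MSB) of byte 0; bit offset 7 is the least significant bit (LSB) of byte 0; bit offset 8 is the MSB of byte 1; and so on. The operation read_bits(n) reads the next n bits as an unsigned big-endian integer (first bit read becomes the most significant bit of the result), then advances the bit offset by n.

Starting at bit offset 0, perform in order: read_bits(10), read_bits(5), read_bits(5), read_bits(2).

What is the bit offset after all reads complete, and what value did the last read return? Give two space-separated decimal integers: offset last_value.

Read 1: bits[0:10] width=10 -> value=80 (bin 0001010000); offset now 10 = byte 1 bit 2; 14 bits remain
Read 2: bits[10:15] width=5 -> value=16 (bin 10000); offset now 15 = byte 1 bit 7; 9 bits remain
Read 3: bits[15:20] width=5 -> value=8 (bin 01000); offset now 20 = byte 2 bit 4; 4 bits remain
Read 4: bits[20:22] width=2 -> value=2 (bin 10); offset now 22 = byte 2 bit 6; 2 bits remain

Answer: 22 2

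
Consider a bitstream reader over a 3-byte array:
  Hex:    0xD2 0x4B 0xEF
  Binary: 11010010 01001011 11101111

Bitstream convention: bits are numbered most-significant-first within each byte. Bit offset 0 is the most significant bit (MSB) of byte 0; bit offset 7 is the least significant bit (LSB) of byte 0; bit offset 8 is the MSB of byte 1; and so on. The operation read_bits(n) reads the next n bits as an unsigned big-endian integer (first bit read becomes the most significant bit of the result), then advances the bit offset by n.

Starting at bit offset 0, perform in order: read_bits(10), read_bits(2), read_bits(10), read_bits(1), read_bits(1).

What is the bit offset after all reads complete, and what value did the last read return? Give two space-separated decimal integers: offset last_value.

Read 1: bits[0:10] width=10 -> value=841 (bin 1101001001); offset now 10 = byte 1 bit 2; 14 bits remain
Read 2: bits[10:12] width=2 -> value=0 (bin 00); offset now 12 = byte 1 bit 4; 12 bits remain
Read 3: bits[12:22] width=10 -> value=763 (bin 1011111011); offset now 22 = byte 2 bit 6; 2 bits remain
Read 4: bits[22:23] width=1 -> value=1 (bin 1); offset now 23 = byte 2 bit 7; 1 bits remain
Read 5: bits[23:24] width=1 -> value=1 (bin 1); offset now 24 = byte 3 bit 0; 0 bits remain

Answer: 24 1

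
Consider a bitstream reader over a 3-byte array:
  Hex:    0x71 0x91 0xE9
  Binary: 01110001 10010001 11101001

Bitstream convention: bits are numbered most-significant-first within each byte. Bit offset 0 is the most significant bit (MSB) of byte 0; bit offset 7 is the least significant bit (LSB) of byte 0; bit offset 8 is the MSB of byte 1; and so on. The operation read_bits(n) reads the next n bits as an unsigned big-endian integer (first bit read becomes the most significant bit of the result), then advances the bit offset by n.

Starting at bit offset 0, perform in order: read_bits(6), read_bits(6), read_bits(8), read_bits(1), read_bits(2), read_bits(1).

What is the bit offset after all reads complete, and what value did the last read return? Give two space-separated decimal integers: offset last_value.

Answer: 24 1

Derivation:
Read 1: bits[0:6] width=6 -> value=28 (bin 011100); offset now 6 = byte 0 bit 6; 18 bits remain
Read 2: bits[6:12] width=6 -> value=25 (bin 011001); offset now 12 = byte 1 bit 4; 12 bits remain
Read 3: bits[12:20] width=8 -> value=30 (bin 00011110); offset now 20 = byte 2 bit 4; 4 bits remain
Read 4: bits[20:21] width=1 -> value=1 (bin 1); offset now 21 = byte 2 bit 5; 3 bits remain
Read 5: bits[21:23] width=2 -> value=0 (bin 00); offset now 23 = byte 2 bit 7; 1 bits remain
Read 6: bits[23:24] width=1 -> value=1 (bin 1); offset now 24 = byte 3 bit 0; 0 bits remain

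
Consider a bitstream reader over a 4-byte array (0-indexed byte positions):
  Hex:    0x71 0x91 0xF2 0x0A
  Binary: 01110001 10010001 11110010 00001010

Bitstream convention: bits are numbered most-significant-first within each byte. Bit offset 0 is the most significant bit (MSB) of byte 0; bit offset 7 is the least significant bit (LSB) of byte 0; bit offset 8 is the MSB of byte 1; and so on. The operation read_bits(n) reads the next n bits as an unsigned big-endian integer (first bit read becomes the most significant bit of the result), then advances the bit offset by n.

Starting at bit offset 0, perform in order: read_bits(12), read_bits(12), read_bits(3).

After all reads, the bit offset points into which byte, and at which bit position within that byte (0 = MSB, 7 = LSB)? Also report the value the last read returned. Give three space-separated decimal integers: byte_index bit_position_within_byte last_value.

Read 1: bits[0:12] width=12 -> value=1817 (bin 011100011001); offset now 12 = byte 1 bit 4; 20 bits remain
Read 2: bits[12:24] width=12 -> value=498 (bin 000111110010); offset now 24 = byte 3 bit 0; 8 bits remain
Read 3: bits[24:27] width=3 -> value=0 (bin 000); offset now 27 = byte 3 bit 3; 5 bits remain

Answer: 3 3 0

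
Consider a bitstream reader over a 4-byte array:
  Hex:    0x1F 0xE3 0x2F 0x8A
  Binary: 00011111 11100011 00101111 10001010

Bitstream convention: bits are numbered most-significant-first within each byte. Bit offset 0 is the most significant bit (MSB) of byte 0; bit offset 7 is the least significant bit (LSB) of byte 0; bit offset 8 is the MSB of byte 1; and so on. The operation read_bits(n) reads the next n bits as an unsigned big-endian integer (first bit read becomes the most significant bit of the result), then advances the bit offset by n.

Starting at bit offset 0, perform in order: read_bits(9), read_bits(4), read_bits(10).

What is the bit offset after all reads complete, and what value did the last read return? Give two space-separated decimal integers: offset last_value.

Read 1: bits[0:9] width=9 -> value=63 (bin 000111111); offset now 9 = byte 1 bit 1; 23 bits remain
Read 2: bits[9:13] width=4 -> value=12 (bin 1100); offset now 13 = byte 1 bit 5; 19 bits remain
Read 3: bits[13:23] width=10 -> value=407 (bin 0110010111); offset now 23 = byte 2 bit 7; 9 bits remain

Answer: 23 407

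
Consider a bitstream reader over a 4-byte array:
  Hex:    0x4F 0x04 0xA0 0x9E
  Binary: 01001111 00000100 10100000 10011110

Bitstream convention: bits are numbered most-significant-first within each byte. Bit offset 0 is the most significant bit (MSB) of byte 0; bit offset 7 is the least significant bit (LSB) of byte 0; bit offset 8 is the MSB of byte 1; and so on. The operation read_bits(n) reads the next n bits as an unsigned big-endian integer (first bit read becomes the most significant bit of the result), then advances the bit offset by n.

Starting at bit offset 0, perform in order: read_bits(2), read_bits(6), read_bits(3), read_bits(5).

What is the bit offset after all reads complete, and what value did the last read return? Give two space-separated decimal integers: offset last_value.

Answer: 16 4

Derivation:
Read 1: bits[0:2] width=2 -> value=1 (bin 01); offset now 2 = byte 0 bit 2; 30 bits remain
Read 2: bits[2:8] width=6 -> value=15 (bin 001111); offset now 8 = byte 1 bit 0; 24 bits remain
Read 3: bits[8:11] width=3 -> value=0 (bin 000); offset now 11 = byte 1 bit 3; 21 bits remain
Read 4: bits[11:16] width=5 -> value=4 (bin 00100); offset now 16 = byte 2 bit 0; 16 bits remain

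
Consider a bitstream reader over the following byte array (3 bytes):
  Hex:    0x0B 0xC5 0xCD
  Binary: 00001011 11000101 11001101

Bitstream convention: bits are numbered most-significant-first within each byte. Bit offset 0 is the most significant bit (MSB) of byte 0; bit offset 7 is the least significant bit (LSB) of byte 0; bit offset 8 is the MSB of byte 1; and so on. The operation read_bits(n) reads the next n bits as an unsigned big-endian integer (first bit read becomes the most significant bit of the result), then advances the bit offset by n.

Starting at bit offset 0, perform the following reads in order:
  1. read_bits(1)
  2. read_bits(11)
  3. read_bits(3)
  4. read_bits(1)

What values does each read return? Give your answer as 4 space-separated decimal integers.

Answer: 0 188 2 1

Derivation:
Read 1: bits[0:1] width=1 -> value=0 (bin 0); offset now 1 = byte 0 bit 1; 23 bits remain
Read 2: bits[1:12] width=11 -> value=188 (bin 00010111100); offset now 12 = byte 1 bit 4; 12 bits remain
Read 3: bits[12:15] width=3 -> value=2 (bin 010); offset now 15 = byte 1 bit 7; 9 bits remain
Read 4: bits[15:16] width=1 -> value=1 (bin 1); offset now 16 = byte 2 bit 0; 8 bits remain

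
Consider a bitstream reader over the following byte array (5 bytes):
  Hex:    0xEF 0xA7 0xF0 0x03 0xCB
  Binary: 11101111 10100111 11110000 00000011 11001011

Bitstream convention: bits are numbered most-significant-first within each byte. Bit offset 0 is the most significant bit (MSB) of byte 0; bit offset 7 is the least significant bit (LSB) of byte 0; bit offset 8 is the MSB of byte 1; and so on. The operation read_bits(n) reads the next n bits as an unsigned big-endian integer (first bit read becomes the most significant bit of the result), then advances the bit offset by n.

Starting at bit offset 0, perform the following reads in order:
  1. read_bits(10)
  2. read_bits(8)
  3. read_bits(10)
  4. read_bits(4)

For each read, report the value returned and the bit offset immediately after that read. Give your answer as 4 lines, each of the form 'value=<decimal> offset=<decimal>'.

Answer: value=958 offset=10
value=159 offset=18
value=768 offset=28
value=3 offset=32

Derivation:
Read 1: bits[0:10] width=10 -> value=958 (bin 1110111110); offset now 10 = byte 1 bit 2; 30 bits remain
Read 2: bits[10:18] width=8 -> value=159 (bin 10011111); offset now 18 = byte 2 bit 2; 22 bits remain
Read 3: bits[18:28] width=10 -> value=768 (bin 1100000000); offset now 28 = byte 3 bit 4; 12 bits remain
Read 4: bits[28:32] width=4 -> value=3 (bin 0011); offset now 32 = byte 4 bit 0; 8 bits remain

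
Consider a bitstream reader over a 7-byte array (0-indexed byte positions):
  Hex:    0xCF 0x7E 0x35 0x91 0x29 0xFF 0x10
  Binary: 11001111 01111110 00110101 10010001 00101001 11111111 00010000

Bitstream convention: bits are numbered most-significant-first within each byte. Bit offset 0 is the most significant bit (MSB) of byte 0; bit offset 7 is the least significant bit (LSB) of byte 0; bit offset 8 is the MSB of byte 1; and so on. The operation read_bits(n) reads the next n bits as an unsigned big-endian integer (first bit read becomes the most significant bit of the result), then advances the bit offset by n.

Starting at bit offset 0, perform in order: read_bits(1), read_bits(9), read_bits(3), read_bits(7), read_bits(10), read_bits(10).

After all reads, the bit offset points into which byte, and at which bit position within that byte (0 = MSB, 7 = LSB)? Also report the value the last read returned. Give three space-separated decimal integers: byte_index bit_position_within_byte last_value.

Read 1: bits[0:1] width=1 -> value=1 (bin 1); offset now 1 = byte 0 bit 1; 55 bits remain
Read 2: bits[1:10] width=9 -> value=317 (bin 100111101); offset now 10 = byte 1 bit 2; 46 bits remain
Read 3: bits[10:13] width=3 -> value=7 (bin 111); offset now 13 = byte 1 bit 5; 43 bits remain
Read 4: bits[13:20] width=7 -> value=99 (bin 1100011); offset now 20 = byte 2 bit 4; 36 bits remain
Read 5: bits[20:30] width=10 -> value=356 (bin 0101100100); offset now 30 = byte 3 bit 6; 26 bits remain
Read 6: bits[30:40] width=10 -> value=297 (bin 0100101001); offset now 40 = byte 5 bit 0; 16 bits remain

Answer: 5 0 297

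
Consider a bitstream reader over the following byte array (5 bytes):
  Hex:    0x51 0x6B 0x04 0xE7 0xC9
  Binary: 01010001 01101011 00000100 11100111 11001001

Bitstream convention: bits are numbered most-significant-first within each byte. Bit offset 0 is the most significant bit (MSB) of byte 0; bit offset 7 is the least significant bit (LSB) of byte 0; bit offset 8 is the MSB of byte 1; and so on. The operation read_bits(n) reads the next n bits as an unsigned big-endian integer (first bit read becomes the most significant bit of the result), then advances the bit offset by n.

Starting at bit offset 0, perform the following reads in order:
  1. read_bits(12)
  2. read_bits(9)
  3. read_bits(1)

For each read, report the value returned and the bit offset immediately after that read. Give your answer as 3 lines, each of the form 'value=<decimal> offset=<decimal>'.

Answer: value=1302 offset=12
value=352 offset=21
value=1 offset=22

Derivation:
Read 1: bits[0:12] width=12 -> value=1302 (bin 010100010110); offset now 12 = byte 1 bit 4; 28 bits remain
Read 2: bits[12:21] width=9 -> value=352 (bin 101100000); offset now 21 = byte 2 bit 5; 19 bits remain
Read 3: bits[21:22] width=1 -> value=1 (bin 1); offset now 22 = byte 2 bit 6; 18 bits remain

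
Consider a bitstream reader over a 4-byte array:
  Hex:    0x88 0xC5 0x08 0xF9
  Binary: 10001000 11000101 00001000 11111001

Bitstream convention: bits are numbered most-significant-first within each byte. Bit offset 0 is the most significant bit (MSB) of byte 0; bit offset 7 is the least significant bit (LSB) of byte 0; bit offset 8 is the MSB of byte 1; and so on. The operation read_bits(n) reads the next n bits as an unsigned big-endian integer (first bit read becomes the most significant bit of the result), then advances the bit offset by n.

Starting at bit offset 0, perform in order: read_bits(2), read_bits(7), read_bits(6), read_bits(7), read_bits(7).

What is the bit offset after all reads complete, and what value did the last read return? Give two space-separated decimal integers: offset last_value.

Read 1: bits[0:2] width=2 -> value=2 (bin 10); offset now 2 = byte 0 bit 2; 30 bits remain
Read 2: bits[2:9] width=7 -> value=17 (bin 0010001); offset now 9 = byte 1 bit 1; 23 bits remain
Read 3: bits[9:15] width=6 -> value=34 (bin 100010); offset now 15 = byte 1 bit 7; 17 bits remain
Read 4: bits[15:22] width=7 -> value=66 (bin 1000010); offset now 22 = byte 2 bit 6; 10 bits remain
Read 5: bits[22:29] width=7 -> value=31 (bin 0011111); offset now 29 = byte 3 bit 5; 3 bits remain

Answer: 29 31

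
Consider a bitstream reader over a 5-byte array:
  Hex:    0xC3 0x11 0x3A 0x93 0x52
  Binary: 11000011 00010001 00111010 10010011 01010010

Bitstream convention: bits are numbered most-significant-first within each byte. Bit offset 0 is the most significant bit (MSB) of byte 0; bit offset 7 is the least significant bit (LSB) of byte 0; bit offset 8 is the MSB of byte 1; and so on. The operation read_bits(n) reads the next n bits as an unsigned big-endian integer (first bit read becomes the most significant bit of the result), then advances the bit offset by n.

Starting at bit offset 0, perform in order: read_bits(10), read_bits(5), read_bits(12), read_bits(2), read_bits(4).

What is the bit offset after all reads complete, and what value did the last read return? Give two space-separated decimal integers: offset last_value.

Answer: 33 6

Derivation:
Read 1: bits[0:10] width=10 -> value=780 (bin 1100001100); offset now 10 = byte 1 bit 2; 30 bits remain
Read 2: bits[10:15] width=5 -> value=8 (bin 01000); offset now 15 = byte 1 bit 7; 25 bits remain
Read 3: bits[15:27] width=12 -> value=2516 (bin 100111010100); offset now 27 = byte 3 bit 3; 13 bits remain
Read 4: bits[27:29] width=2 -> value=2 (bin 10); offset now 29 = byte 3 bit 5; 11 bits remain
Read 5: bits[29:33] width=4 -> value=6 (bin 0110); offset now 33 = byte 4 bit 1; 7 bits remain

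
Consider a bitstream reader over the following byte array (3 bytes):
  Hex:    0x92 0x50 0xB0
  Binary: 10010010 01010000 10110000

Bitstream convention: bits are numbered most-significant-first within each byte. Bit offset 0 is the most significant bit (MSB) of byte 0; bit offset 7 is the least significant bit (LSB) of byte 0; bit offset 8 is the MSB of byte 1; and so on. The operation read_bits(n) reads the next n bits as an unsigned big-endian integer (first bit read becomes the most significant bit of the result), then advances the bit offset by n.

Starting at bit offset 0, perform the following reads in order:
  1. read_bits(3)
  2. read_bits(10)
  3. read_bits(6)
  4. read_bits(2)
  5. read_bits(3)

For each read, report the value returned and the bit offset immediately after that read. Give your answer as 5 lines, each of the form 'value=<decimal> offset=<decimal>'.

Read 1: bits[0:3] width=3 -> value=4 (bin 100); offset now 3 = byte 0 bit 3; 21 bits remain
Read 2: bits[3:13] width=10 -> value=586 (bin 1001001010); offset now 13 = byte 1 bit 5; 11 bits remain
Read 3: bits[13:19] width=6 -> value=5 (bin 000101); offset now 19 = byte 2 bit 3; 5 bits remain
Read 4: bits[19:21] width=2 -> value=2 (bin 10); offset now 21 = byte 2 bit 5; 3 bits remain
Read 5: bits[21:24] width=3 -> value=0 (bin 000); offset now 24 = byte 3 bit 0; 0 bits remain

Answer: value=4 offset=3
value=586 offset=13
value=5 offset=19
value=2 offset=21
value=0 offset=24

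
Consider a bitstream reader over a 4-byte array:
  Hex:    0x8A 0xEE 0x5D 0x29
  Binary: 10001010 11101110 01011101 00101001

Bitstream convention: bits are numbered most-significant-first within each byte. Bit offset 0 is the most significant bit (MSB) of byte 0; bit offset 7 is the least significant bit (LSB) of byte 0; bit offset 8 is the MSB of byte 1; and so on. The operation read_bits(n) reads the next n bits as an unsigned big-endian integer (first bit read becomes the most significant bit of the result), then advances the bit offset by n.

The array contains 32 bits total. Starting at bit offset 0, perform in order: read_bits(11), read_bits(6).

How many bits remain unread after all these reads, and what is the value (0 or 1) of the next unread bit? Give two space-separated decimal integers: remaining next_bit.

Read 1: bits[0:11] width=11 -> value=1111 (bin 10001010111); offset now 11 = byte 1 bit 3; 21 bits remain
Read 2: bits[11:17] width=6 -> value=28 (bin 011100); offset now 17 = byte 2 bit 1; 15 bits remain

Answer: 15 1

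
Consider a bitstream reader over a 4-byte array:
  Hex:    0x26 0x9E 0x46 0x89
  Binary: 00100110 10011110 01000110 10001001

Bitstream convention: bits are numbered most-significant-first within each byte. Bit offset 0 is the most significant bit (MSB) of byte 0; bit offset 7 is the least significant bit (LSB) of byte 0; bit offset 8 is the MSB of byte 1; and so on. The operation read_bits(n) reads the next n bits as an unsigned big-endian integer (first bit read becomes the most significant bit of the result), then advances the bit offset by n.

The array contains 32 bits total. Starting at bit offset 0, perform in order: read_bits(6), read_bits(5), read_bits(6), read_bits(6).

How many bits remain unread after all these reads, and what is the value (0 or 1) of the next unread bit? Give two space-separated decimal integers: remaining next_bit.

Read 1: bits[0:6] width=6 -> value=9 (bin 001001); offset now 6 = byte 0 bit 6; 26 bits remain
Read 2: bits[6:11] width=5 -> value=20 (bin 10100); offset now 11 = byte 1 bit 3; 21 bits remain
Read 3: bits[11:17] width=6 -> value=60 (bin 111100); offset now 17 = byte 2 bit 1; 15 bits remain
Read 4: bits[17:23] width=6 -> value=35 (bin 100011); offset now 23 = byte 2 bit 7; 9 bits remain

Answer: 9 0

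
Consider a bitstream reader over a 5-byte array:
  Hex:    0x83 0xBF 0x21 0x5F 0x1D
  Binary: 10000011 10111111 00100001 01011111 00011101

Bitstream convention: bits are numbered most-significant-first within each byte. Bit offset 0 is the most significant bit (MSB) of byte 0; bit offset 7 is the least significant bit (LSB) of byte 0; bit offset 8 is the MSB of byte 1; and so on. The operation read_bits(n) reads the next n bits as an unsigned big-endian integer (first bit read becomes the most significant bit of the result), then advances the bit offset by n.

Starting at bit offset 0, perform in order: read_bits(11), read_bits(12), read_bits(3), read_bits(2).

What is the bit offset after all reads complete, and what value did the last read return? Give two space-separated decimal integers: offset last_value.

Read 1: bits[0:11] width=11 -> value=1053 (bin 10000011101); offset now 11 = byte 1 bit 3; 29 bits remain
Read 2: bits[11:23] width=12 -> value=3984 (bin 111110010000); offset now 23 = byte 2 bit 7; 17 bits remain
Read 3: bits[23:26] width=3 -> value=5 (bin 101); offset now 26 = byte 3 bit 2; 14 bits remain
Read 4: bits[26:28] width=2 -> value=1 (bin 01); offset now 28 = byte 3 bit 4; 12 bits remain

Answer: 28 1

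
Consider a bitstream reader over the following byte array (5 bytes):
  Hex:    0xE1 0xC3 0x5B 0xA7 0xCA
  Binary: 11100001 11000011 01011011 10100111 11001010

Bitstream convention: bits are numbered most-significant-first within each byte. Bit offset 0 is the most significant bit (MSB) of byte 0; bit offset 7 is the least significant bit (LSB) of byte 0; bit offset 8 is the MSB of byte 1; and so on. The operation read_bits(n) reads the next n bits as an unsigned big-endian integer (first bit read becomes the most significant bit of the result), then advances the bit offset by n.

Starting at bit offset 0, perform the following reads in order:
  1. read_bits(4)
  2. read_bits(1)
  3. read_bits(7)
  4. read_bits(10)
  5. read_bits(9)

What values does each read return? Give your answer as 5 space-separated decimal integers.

Answer: 14 0 28 214 467

Derivation:
Read 1: bits[0:4] width=4 -> value=14 (bin 1110); offset now 4 = byte 0 bit 4; 36 bits remain
Read 2: bits[4:5] width=1 -> value=0 (bin 0); offset now 5 = byte 0 bit 5; 35 bits remain
Read 3: bits[5:12] width=7 -> value=28 (bin 0011100); offset now 12 = byte 1 bit 4; 28 bits remain
Read 4: bits[12:22] width=10 -> value=214 (bin 0011010110); offset now 22 = byte 2 bit 6; 18 bits remain
Read 5: bits[22:31] width=9 -> value=467 (bin 111010011); offset now 31 = byte 3 bit 7; 9 bits remain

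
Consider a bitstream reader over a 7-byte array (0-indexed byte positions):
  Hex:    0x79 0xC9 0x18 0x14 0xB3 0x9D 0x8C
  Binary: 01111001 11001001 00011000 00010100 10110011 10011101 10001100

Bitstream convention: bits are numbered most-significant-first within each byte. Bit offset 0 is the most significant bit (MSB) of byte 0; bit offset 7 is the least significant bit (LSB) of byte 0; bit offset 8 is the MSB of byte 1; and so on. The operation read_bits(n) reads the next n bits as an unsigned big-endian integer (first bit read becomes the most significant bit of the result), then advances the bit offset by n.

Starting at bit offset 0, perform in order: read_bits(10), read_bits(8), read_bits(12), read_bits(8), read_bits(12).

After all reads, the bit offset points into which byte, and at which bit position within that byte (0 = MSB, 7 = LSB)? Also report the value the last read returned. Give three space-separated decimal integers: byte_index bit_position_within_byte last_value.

Answer: 6 2 3702

Derivation:
Read 1: bits[0:10] width=10 -> value=487 (bin 0111100111); offset now 10 = byte 1 bit 2; 46 bits remain
Read 2: bits[10:18] width=8 -> value=36 (bin 00100100); offset now 18 = byte 2 bit 2; 38 bits remain
Read 3: bits[18:30] width=12 -> value=1541 (bin 011000000101); offset now 30 = byte 3 bit 6; 26 bits remain
Read 4: bits[30:38] width=8 -> value=44 (bin 00101100); offset now 38 = byte 4 bit 6; 18 bits remain
Read 5: bits[38:50] width=12 -> value=3702 (bin 111001110110); offset now 50 = byte 6 bit 2; 6 bits remain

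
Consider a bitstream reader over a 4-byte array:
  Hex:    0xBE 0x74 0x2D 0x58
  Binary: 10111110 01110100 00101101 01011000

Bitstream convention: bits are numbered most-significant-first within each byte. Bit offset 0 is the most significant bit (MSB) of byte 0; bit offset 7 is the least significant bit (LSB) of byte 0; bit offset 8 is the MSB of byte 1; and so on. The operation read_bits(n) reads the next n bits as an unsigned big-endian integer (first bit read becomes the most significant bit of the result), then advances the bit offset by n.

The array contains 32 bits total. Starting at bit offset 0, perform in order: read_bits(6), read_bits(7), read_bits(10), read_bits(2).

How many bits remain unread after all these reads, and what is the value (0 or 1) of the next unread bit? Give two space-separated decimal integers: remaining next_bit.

Read 1: bits[0:6] width=6 -> value=47 (bin 101111); offset now 6 = byte 0 bit 6; 26 bits remain
Read 2: bits[6:13] width=7 -> value=78 (bin 1001110); offset now 13 = byte 1 bit 5; 19 bits remain
Read 3: bits[13:23] width=10 -> value=534 (bin 1000010110); offset now 23 = byte 2 bit 7; 9 bits remain
Read 4: bits[23:25] width=2 -> value=2 (bin 10); offset now 25 = byte 3 bit 1; 7 bits remain

Answer: 7 1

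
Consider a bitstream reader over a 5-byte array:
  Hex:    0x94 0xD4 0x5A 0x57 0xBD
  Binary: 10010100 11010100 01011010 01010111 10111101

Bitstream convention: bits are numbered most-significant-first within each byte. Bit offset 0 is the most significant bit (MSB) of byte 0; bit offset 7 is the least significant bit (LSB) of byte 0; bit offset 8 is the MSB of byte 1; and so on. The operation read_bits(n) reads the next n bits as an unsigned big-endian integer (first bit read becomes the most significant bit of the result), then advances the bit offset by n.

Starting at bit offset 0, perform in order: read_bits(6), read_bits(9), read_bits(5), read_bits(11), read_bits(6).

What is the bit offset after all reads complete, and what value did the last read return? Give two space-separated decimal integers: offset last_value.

Read 1: bits[0:6] width=6 -> value=37 (bin 100101); offset now 6 = byte 0 bit 6; 34 bits remain
Read 2: bits[6:15] width=9 -> value=106 (bin 001101010); offset now 15 = byte 1 bit 7; 25 bits remain
Read 3: bits[15:20] width=5 -> value=5 (bin 00101); offset now 20 = byte 2 bit 4; 20 bits remain
Read 4: bits[20:31] width=11 -> value=1323 (bin 10100101011); offset now 31 = byte 3 bit 7; 9 bits remain
Read 5: bits[31:37] width=6 -> value=55 (bin 110111); offset now 37 = byte 4 bit 5; 3 bits remain

Answer: 37 55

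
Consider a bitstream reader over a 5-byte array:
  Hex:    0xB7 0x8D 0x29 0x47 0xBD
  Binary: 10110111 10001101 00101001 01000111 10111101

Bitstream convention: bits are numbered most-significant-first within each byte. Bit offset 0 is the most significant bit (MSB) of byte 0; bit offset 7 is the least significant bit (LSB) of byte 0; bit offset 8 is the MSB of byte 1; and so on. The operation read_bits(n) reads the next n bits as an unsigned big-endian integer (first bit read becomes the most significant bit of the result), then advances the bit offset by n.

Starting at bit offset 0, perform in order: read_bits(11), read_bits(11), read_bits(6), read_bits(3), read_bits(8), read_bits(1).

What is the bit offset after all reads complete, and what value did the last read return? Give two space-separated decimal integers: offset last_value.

Read 1: bits[0:11] width=11 -> value=1468 (bin 10110111100); offset now 11 = byte 1 bit 3; 29 bits remain
Read 2: bits[11:22] width=11 -> value=842 (bin 01101001010); offset now 22 = byte 2 bit 6; 18 bits remain
Read 3: bits[22:28] width=6 -> value=20 (bin 010100); offset now 28 = byte 3 bit 4; 12 bits remain
Read 4: bits[28:31] width=3 -> value=3 (bin 011); offset now 31 = byte 3 bit 7; 9 bits remain
Read 5: bits[31:39] width=8 -> value=222 (bin 11011110); offset now 39 = byte 4 bit 7; 1 bits remain
Read 6: bits[39:40] width=1 -> value=1 (bin 1); offset now 40 = byte 5 bit 0; 0 bits remain

Answer: 40 1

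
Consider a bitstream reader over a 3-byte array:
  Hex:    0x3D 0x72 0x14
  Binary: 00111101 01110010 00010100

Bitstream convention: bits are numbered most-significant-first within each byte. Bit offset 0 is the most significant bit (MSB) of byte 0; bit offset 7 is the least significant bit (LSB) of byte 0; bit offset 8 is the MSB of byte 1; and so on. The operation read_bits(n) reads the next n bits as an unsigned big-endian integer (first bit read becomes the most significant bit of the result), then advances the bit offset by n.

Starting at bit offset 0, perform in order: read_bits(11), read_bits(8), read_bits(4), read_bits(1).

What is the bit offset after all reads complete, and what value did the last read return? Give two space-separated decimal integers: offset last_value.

Answer: 24 0

Derivation:
Read 1: bits[0:11] width=11 -> value=491 (bin 00111101011); offset now 11 = byte 1 bit 3; 13 bits remain
Read 2: bits[11:19] width=8 -> value=144 (bin 10010000); offset now 19 = byte 2 bit 3; 5 bits remain
Read 3: bits[19:23] width=4 -> value=10 (bin 1010); offset now 23 = byte 2 bit 7; 1 bits remain
Read 4: bits[23:24] width=1 -> value=0 (bin 0); offset now 24 = byte 3 bit 0; 0 bits remain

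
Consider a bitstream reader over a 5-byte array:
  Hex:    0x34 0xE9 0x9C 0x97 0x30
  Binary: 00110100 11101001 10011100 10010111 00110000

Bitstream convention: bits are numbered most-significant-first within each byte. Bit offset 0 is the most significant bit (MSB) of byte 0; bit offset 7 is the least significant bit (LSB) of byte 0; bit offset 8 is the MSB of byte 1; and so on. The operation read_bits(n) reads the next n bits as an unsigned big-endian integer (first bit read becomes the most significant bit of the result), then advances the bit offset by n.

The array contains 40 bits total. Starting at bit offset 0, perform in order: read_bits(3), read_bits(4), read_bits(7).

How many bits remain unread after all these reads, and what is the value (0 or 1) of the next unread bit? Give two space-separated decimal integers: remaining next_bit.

Read 1: bits[0:3] width=3 -> value=1 (bin 001); offset now 3 = byte 0 bit 3; 37 bits remain
Read 2: bits[3:7] width=4 -> value=10 (bin 1010); offset now 7 = byte 0 bit 7; 33 bits remain
Read 3: bits[7:14] width=7 -> value=58 (bin 0111010); offset now 14 = byte 1 bit 6; 26 bits remain

Answer: 26 0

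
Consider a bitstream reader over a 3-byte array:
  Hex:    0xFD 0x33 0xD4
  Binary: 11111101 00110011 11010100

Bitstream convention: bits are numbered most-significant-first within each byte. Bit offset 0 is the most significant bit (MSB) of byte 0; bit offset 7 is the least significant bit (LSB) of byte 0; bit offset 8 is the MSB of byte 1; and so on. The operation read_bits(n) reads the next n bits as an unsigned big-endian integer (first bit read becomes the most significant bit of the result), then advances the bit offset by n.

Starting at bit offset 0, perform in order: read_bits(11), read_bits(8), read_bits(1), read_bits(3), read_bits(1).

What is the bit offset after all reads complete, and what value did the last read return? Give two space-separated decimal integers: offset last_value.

Answer: 24 0

Derivation:
Read 1: bits[0:11] width=11 -> value=2025 (bin 11111101001); offset now 11 = byte 1 bit 3; 13 bits remain
Read 2: bits[11:19] width=8 -> value=158 (bin 10011110); offset now 19 = byte 2 bit 3; 5 bits remain
Read 3: bits[19:20] width=1 -> value=1 (bin 1); offset now 20 = byte 2 bit 4; 4 bits remain
Read 4: bits[20:23] width=3 -> value=2 (bin 010); offset now 23 = byte 2 bit 7; 1 bits remain
Read 5: bits[23:24] width=1 -> value=0 (bin 0); offset now 24 = byte 3 bit 0; 0 bits remain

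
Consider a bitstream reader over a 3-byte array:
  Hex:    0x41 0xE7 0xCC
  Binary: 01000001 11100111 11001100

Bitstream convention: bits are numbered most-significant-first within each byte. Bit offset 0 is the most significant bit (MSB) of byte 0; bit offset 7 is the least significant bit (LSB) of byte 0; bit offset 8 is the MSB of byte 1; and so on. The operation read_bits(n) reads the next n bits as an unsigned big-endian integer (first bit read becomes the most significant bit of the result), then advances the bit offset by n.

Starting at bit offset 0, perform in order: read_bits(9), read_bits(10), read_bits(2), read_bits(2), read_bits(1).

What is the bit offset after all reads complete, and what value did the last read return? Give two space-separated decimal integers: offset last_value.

Read 1: bits[0:9] width=9 -> value=131 (bin 010000011); offset now 9 = byte 1 bit 1; 15 bits remain
Read 2: bits[9:19] width=10 -> value=830 (bin 1100111110); offset now 19 = byte 2 bit 3; 5 bits remain
Read 3: bits[19:21] width=2 -> value=1 (bin 01); offset now 21 = byte 2 bit 5; 3 bits remain
Read 4: bits[21:23] width=2 -> value=2 (bin 10); offset now 23 = byte 2 bit 7; 1 bits remain
Read 5: bits[23:24] width=1 -> value=0 (bin 0); offset now 24 = byte 3 bit 0; 0 bits remain

Answer: 24 0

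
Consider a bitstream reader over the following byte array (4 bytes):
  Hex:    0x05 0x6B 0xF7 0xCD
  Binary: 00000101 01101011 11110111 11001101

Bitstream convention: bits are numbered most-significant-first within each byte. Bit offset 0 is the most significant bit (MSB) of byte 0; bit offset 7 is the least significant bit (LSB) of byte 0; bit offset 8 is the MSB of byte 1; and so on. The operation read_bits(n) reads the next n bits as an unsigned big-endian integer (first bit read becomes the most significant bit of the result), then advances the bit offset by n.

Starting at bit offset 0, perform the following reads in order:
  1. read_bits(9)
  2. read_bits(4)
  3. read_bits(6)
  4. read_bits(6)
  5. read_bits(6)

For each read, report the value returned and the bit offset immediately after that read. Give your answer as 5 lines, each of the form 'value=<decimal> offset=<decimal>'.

Answer: value=10 offset=9
value=13 offset=13
value=31 offset=19
value=47 offset=25
value=38 offset=31

Derivation:
Read 1: bits[0:9] width=9 -> value=10 (bin 000001010); offset now 9 = byte 1 bit 1; 23 bits remain
Read 2: bits[9:13] width=4 -> value=13 (bin 1101); offset now 13 = byte 1 bit 5; 19 bits remain
Read 3: bits[13:19] width=6 -> value=31 (bin 011111); offset now 19 = byte 2 bit 3; 13 bits remain
Read 4: bits[19:25] width=6 -> value=47 (bin 101111); offset now 25 = byte 3 bit 1; 7 bits remain
Read 5: bits[25:31] width=6 -> value=38 (bin 100110); offset now 31 = byte 3 bit 7; 1 bits remain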